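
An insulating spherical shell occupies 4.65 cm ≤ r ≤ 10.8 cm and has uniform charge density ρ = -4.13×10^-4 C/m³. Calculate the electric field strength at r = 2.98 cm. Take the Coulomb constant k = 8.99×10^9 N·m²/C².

|E| = 0 N/C

Take a concentric spherical Gaussian surface of radius r = 2.98 cm (r < 4.65 cm, inside the empty cavity).
Q_enc = 0 (all charge lies at larger r); Gauss's law gives E = 0.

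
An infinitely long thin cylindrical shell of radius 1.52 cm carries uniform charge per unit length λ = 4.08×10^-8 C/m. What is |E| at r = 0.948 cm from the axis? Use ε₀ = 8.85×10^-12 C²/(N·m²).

|E| = 0 N/C

Take a coaxial cylindrical Gaussian surface of radius r = 0.948 cm and length L (r < 1.52 cm, inside the shell).
No charge is enclosed, so Gauss's law gives E·2πrL = 0 ⇒ E = 0.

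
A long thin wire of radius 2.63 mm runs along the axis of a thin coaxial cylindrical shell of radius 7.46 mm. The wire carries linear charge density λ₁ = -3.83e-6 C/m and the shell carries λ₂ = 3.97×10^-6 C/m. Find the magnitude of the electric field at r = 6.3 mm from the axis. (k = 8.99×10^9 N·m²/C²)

Take a coaxial cylindrical Gaussian surface of radius r = 6.3 mm and length L (between the conductors, 2.63 mm < r < 7.46 mm).
The shell at 7.46 mm lies outside the Gaussian surface, so λ_enc = λ₁ = -3.83×10^-6 C/m.
Since E is radial and uniform over the curved surface, Φ = E·2πrL = Q_enc/ε₀ = λ_enc L/ε₀.
E = 2k|λ_enc|/r = 2(8.99×10^9)(3.83e-6)/(0.0063) = 1.09e7 N/C.

|E| ≈ 1.09e7 N/C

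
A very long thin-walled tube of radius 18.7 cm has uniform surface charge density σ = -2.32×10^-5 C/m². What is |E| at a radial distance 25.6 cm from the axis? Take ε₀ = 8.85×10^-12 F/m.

|E| ≈ 1.91×10^6 V/m

Choose a coaxial cylinder of radius r = 25.6 cm (arbitrary length L) as the Gaussian surface (r > 18.7 cm).
The whole shell is enclosed: λ_enc = σ·2πR = (-2.32×10^-5)·2π·(0.187) = -2.726e-5 C/m.
Since E is radial and uniform over the curved surface, Φ = E·2πrL = Q_enc/ε₀ = λ_enc L/ε₀.
E = |λ_enc|/(2πε₀r) = (2.726e-5)/(2π·8.85×10^-12·0.256) = 1.91×10^6 N/C.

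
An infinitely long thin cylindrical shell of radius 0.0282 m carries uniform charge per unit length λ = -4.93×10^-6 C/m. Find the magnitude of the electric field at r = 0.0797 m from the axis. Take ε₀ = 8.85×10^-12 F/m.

|E| ≈ 1.11×10^6 V/m

Take a coaxial cylindrical Gaussian surface of radius r = 0.0797 m and length L (r > 0.0282 m).
The full line charge is enclosed: λ_enc = -4.93e-6 C/m.
Applying ∮E·dA = Q_enc/ε₀ with the end caps contributing no flux:
E = |λ_enc|/(2πε₀r) = (4.93e-6)/(2π·8.85×10^-12·0.0797) = 1.11×10^6 N/C.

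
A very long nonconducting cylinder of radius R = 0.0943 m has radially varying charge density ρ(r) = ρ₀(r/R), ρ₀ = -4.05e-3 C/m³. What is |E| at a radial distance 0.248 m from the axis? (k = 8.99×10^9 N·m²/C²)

5.47×10^6 N/C

By cylindrical symmetry E is radial; use a coaxial Gaussian cylinder of radius 0.248 m and length L (r > R, full charge per length enclosed).
λ_enc = 2π ∫₀^R ρ₀(r'/R)^1 r' dr' = 2πρ₀R²/3 = -7.543e-5 C/m.
Since E is radial and uniform over the curved surface, Φ = E·2πrL = Q_enc/ε₀ = λ_enc L/ε₀.
E = 2k|λ_enc|/r = 2(8.99×10^9)(7.543e-5)/(0.248) = 5.47e6 N/C.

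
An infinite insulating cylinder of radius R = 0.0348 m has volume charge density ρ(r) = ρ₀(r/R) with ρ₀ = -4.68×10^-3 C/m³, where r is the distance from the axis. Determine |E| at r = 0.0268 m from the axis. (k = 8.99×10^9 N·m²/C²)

E = 3.64×10^6 N/C

Choose a coaxial cylinder of radius r = 0.0268 m (arbitrary length L) as the Gaussian surface (r < R).
λ_enc = ∫₀^r ρ(r')·2πr' dr' = (2πρ₀/R)·r^3/3 = -5.422×10^-6 C/m.
Applying ∮E·dA = Q_enc/ε₀ with the end caps contributing no flux:
E = 2k|λ_enc|/r = 2(8.99×10^9)(5.422×10^-6)/(0.0268) = 3.64×10^6 N/C.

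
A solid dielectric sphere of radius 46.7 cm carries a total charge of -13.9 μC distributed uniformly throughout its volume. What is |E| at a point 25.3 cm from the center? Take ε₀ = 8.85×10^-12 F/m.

|E| = 3.10×10^5 V/m

Symmetry ⇒ E = E(r) r̂. Gaussian sphere of radius r = 25.3 cm (r < R).
For a uniform sphere the enclosed fraction is (r/R)³, so Q_enc = (-13.9 μC)(0.253/0.467)³ = -2.21e-6 C.
Since E is radial and uniform over the Gaussian sphere, Φ = E·4πr² = Q_enc/ε₀.
E = |Q_enc|/(4πε₀r²) = (2.21×10^-6)/(4π·8.85×10^-12·(0.253)²) = 3.10×10^5 N/C.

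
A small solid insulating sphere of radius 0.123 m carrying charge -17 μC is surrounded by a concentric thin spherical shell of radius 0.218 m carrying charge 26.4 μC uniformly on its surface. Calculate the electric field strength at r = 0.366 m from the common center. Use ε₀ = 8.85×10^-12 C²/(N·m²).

|E| ≈ 6.31×10^5 N/C

Symmetry ⇒ E = E(r) r̂. Gaussian sphere of radius r = 0.366 m (r > 0.218 m, enclosing both).
Q_enc = (-17 μC) + (26.4 μC) = 9.40e-6 C.
Gauss's law: E·4πr² = Q_enc/ε₀.
E = |Q_enc|/(4πε₀r²) = (9.40e-6)/(4π·8.85×10^-12·(0.366)²) = 6.31×10^5 N/C.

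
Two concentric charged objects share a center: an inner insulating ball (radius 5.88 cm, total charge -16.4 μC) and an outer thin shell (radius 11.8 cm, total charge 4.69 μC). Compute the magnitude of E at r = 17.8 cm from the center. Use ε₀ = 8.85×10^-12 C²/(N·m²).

E ≈ 3.32e6 V/m

Symmetry ⇒ E = E(r) r̂. Gaussian sphere of radius r = 17.8 cm (r > 11.8 cm, enclosing both).
Q_enc = (-16.4 μC) + (4.69 μC) = -1.171×10^-5 C.
By Gauss's law, ∮E·dA = E·4πr² = Q_enc/ε₀.
E = |Q_enc|/(4πε₀r²) = (1.171e-5)/(4π·8.85×10^-12·(0.178)²) = 3.32e6 N/C.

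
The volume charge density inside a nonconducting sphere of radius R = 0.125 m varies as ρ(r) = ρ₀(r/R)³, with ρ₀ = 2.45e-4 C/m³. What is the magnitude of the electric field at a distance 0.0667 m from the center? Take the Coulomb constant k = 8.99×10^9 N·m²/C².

Take a concentric spherical Gaussian surface of radius r = 0.0667 m (r < R).
Integrate the density: Q_enc = 4π ∫₀^r ρ₀(r'/R)^3 r'² dr' = 4πρ₀ r^6/(6·R³) = 2.313e-8 C.
Gauss's law: E·4πr² = Q_enc/ε₀.
E = k|Q_enc|/r² = (8.99×10^9)(2.313×10^-8)/(0.0667)² = 4.67e4 N/C.

E = 4.67×10^4 N/C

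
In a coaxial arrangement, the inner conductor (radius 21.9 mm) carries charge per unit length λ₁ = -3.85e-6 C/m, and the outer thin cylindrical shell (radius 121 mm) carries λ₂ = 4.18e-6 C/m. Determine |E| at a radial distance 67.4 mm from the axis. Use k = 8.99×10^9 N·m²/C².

|E| ≈ 1.03e6 V/m

Coaxial Gaussian cylinder, radius r = 67.4 mm, length L (between the conductors, 21.9 mm < r < 121 mm).
The shell at 121 mm lies outside the Gaussian surface, so λ_enc = λ₁ = -3.85×10^-6 C/m.
By Gauss's law (flux through the curved wall only), E·2πrL = λ_enc L/ε₀.
E = 2k|λ_enc|/r = 2(8.99×10^9)(3.85e-6)/(0.0674) = 1.03e6 N/C.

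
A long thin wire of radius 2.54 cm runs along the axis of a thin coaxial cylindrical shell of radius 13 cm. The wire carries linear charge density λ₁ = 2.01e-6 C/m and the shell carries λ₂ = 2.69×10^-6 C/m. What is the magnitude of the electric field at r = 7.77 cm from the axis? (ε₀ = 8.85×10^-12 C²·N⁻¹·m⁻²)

E = 4.65×10^5 N/C

Take a coaxial cylindrical Gaussian surface of radius r = 7.77 cm and length L (between the conductors, 2.54 cm < r < 13 cm).
The shell at 13 cm lies outside the Gaussian surface, so λ_enc = λ₁ = 2.01e-6 C/m.
By Gauss's law (flux through the curved wall only), E·2πrL = λ_enc L/ε₀.
E = |λ_enc|/(2πε₀r) = (2.01×10^-6)/(2π·8.85×10^-12·0.0777) = 4.65×10^5 N/C.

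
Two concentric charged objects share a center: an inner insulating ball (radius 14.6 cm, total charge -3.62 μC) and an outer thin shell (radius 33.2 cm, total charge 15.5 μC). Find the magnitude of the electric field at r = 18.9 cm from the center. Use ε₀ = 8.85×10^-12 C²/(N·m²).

Use a concentric Gaussian sphere at r = 18.9 cm (between the bodies, 14.6 cm < r < 33.2 cm).
The shell at 33.2 cm lies outside the Gaussian surface, so Q_enc = -3.62 μC = -3.62×10^-6 C.
Gauss's law: E·4πr² = Q_enc/ε₀.
E = |Q_enc|/(4πε₀r²) = (3.62×10^-6)/(4π·8.85×10^-12·(0.189)²) = 9.11×10^5 N/C.

|E| ≈ 9.11×10^5 N/C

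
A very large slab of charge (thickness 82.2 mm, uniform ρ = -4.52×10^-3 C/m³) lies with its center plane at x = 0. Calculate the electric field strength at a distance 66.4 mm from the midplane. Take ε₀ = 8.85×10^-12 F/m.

The point |x| = 66.4 mm lies outside the slab (half-thickness 0.0411 m). A symmetric pillbox spanning the full slab encloses Q_enc = ρ·d·A.
Flux = 2EA ⇒ E = |ρ|d/(2ε₀), independent of distance outside.
E = (4.52e-3)(0.0822)/(2·8.85×10^-12) = 2.10×10^7 N/C.

2.10×10^7 N/C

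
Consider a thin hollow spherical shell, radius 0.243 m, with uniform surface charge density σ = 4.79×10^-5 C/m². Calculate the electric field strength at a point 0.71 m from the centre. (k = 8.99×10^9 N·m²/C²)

By spherical symmetry E is radial; choose a Gaussian sphere of radius r = 0.71 m (r > 0.243 m).
The entire shell is enclosed: Q_enc = σ·4πR² = (4.79×10^-5)·4π·(0.243)² = 3.554×10^-5 C.
Gauss's law: E·4πr² = Q_enc/ε₀.
E = k|Q_enc|/r² = (8.99×10^9)(3.554×10^-5)/(0.71)² = 6.34e5 N/C.

6.34×10^5 V/m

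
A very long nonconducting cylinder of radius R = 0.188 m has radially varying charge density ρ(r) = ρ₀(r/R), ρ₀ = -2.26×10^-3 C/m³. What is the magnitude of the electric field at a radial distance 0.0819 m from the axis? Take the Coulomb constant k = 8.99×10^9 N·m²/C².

E = 3.04×10^6 N/C

Choose a coaxial cylinder of radius r = 0.0819 m (arbitrary length L) as the Gaussian surface (r < R).
Integrating ρ over the cross-section to radius r: λ_enc = (2πρ₀/R) ∫₀^r r'^2 dr' = 2πρ₀ r^3/(3·R) = -1.383e-5 C/m.
Since E is radial and uniform over the curved surface, Φ = E·2πrL = Q_enc/ε₀ = λ_enc L/ε₀.
E = 2k|λ_enc|/r = 2(8.99×10^9)(1.383×10^-5)/(0.0819) = 3.04e6 N/C.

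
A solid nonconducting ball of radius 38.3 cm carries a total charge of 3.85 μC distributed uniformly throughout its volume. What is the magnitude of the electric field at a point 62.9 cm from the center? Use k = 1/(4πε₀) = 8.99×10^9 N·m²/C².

|E| ≈ 8.75e4 N/C

By spherical symmetry E is radial; choose a Gaussian sphere of radius r = 62.9 cm (r > R, so the entire charge is enclosed).
Q_enc = 3.85 μC = 3.85e-6 C.
Applying ∮E·dA = Q_enc/ε₀ with Φ = E(4πr²):
E = k|Q_enc|/r² = (8.99×10^9)(3.85e-6)/(0.629)² = 8.75×10^4 N/C.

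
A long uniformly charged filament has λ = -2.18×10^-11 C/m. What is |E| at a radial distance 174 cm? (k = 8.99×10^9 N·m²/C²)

|E| = 0.225 V/m

By cylindrical symmetry E is radial; use a coaxial Gaussian cylinder of radius 174 cm and length L.
Q_enc = λL, so λ_enc = -2.18×10^-11 C/m.
Since E is radial and uniform over the curved surface, Φ = E·2πrL = Q_enc/ε₀ = λ_enc L/ε₀.
E = 2k|λ_enc|/r = 2(8.99×10^9)(2.18e-11)/(1.74) = 0.225 N/C.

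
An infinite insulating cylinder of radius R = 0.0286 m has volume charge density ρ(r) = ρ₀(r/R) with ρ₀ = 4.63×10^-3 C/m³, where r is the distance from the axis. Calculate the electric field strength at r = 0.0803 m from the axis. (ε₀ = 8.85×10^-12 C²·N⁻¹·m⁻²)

Choose a coaxial cylinder of radius r = 0.0803 m (arbitrary length L) as the Gaussian surface (r > R, full charge per length enclosed).
λ_enc = 2π ∫₀^R ρ₀(r'/R)^1 r' dr' = 2πρ₀R²/3 = 7.932×10^-6 C/m.
Applying ∮E·dA = Q_enc/ε₀ with the end caps contributing no flux:
E = |λ_enc|/(2πε₀r) = (7.932×10^-6)/(2π·8.85×10^-12·0.0803) = 1.78×10^6 N/C.

E ≈ 1.78×10^6 V/m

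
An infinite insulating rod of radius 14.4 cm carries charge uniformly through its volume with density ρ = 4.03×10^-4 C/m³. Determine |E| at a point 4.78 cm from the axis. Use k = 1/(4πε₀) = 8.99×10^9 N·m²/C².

Take a coaxial cylindrical Gaussian surface of radius r = 4.78 cm and length L (r < R).
Charge inside radius r per length L is ρ·πr²·L, so λ_enc = ρπr² = 2.893×10^-6 C/m.
Since E is radial and uniform over the curved surface, Φ = E·2πrL = Q_enc/ε₀ = λ_enc L/ε₀.
E = 2k|λ_enc|/r = 2(8.99×10^9)(2.893×10^-6)/(0.0478) = 1.09×10^6 N/C.

1.09e6 V/m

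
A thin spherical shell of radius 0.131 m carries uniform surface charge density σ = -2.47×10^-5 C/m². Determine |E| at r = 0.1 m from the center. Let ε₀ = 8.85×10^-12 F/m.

E = 0 (no enclosed charge)

Take a concentric spherical Gaussian surface of radius r = 0.1 m (inside the shell, r < 0.131 m).
All the charge is outside the Gaussian surface: Q_enc = 0, hence E = 0 everywhere inside the shell.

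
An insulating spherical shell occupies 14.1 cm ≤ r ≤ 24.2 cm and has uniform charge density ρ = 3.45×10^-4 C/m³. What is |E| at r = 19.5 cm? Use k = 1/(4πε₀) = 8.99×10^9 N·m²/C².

|E| ≈ 1.58e6 V/m

Symmetry ⇒ E = E(r) r̂. Gaussian sphere of radius r = 19.5 cm (within the shell material, 14.1 cm < r < 24.2 cm).
Enclosed charge is the volume from a to r: Q_enc = (4π/3)ρ(r³ − a³) = 6.664×10^-6 C.
Applying ∮E·dA = Q_enc/ε₀ with Φ = E(4πr²):
E = k|Q_enc|/r² = (8.99×10^9)(6.664e-6)/(0.195)² = 1.58×10^6 N/C.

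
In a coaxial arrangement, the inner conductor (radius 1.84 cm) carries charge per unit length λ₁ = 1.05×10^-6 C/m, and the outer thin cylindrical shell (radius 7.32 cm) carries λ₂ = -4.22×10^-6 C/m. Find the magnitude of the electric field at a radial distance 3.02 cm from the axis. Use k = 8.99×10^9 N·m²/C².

Take a coaxial cylindrical Gaussian surface of radius r = 3.02 cm and length L (between the conductors, 1.84 cm < r < 7.32 cm).
Only the inner wire is enclosed; the outer shell contributes nothing inside itself. λ_enc = λ₁ = 1.05e-6 C/m.
Gauss's law: E·2πrL = λ_enc L/ε₀.
E = 2k|λ_enc|/r = 2(8.99×10^9)(1.05e-6)/(0.0302) = 6.25×10^5 N/C.

E = 6.25×10^5 N/C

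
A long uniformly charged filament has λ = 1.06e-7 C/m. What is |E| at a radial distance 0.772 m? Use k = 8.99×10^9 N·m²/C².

|E| ≈ 2.47×10^3 V/m

Choose a coaxial cylinder of radius r = 0.772 m (arbitrary length L) as the Gaussian surface.
Q_enc = λL, so λ_enc = 1.06×10^-7 C/m.
Since E is radial and uniform over the curved surface, Φ = E·2πrL = Q_enc/ε₀ = λ_enc L/ε₀.
E = 2k|λ_enc|/r = 2(8.99×10^9)(1.06×10^-7)/(0.772) = 2.47×10^3 N/C.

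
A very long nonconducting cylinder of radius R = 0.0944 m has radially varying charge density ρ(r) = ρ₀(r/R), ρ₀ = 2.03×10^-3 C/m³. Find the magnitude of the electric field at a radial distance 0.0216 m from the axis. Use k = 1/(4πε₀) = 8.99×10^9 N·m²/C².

Take a coaxial cylindrical Gaussian surface of radius r = 0.0216 m and length L (r < R).
λ_enc = ∫₀^r ρ(r')·2πr' dr' = (2πρ₀/R)·r^3/3 = 4.539×10^-7 C/m.
By Gauss's law (flux through the curved wall only), E·2πrL = λ_enc L/ε₀.
E = 2k|λ_enc|/r = 2(8.99×10^9)(4.539×10^-7)/(0.0216) = 3.78e5 N/C.

E ≈ 3.78e5 N/C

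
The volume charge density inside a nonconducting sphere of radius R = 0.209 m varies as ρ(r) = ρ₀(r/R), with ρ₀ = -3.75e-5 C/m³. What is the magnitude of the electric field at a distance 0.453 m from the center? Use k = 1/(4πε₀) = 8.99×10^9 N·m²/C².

E = 4.71e4 N/C

By spherical symmetry E is radial; choose a Gaussian sphere of radius r = 0.453 m (r > R, all charge enclosed).
Q_enc = 4π ∫₀^R ρ₀(r'/R)^1 r'² dr' = 4πρ₀R³/4 = -1.076e-6 C.
By Gauss's law, ∮E·dA = E·4πr² = Q_enc/ε₀.
E = k|Q_enc|/r² = (8.99×10^9)(1.076×10^-6)/(0.453)² = 4.71e4 N/C.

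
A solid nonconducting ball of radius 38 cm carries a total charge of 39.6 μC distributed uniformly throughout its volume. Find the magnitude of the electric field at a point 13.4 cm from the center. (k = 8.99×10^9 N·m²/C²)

|E| ≈ 8.69e5 V/m

Symmetry ⇒ E = E(r) r̂. Gaussian sphere of radius r = 13.4 cm (r < R).
Only the charge within r is enclosed: Q_enc = Q·(r/R)³ = (39.6 μC)·(13.4 cm/38 cm)³ = 1.736×10^-6 C.
Gauss's law: E·4πr² = Q_enc/ε₀.
E = k|Q_enc|/r² = (8.99×10^9)(1.736×10^-6)/(0.134)² = 8.69×10^5 N/C.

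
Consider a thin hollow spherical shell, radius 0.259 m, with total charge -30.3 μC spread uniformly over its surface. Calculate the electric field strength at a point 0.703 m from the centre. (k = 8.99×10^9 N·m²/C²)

E = 5.51×10^5 V/m

Take a concentric spherical Gaussian surface of radius r = 0.703 m (r > 0.259 m).
The entire shell is enclosed: Q_enc = -3.03×10^-5 C.
Applying ∮E·dA = Q_enc/ε₀ with Φ = E(4πr²):
E = k|Q_enc|/r² = (8.99×10^9)(3.03×10^-5)/(0.703)² = 5.51e5 N/C.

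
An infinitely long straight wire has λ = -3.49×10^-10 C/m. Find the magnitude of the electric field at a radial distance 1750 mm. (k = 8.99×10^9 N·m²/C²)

3.59 V/m

Take a coaxial cylindrical Gaussian surface of radius r = 1750 mm and length L.
Q_enc = λL, so λ_enc = -3.49e-10 C/m.
Gauss's law: E·2πrL = λ_enc L/ε₀.
E = 2k|λ_enc|/r = 2(8.99×10^9)(3.49×10^-10)/(1.75) = 3.59 N/C.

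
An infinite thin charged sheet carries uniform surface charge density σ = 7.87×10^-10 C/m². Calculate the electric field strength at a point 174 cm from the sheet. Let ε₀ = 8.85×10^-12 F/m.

44.5 N/C

Choose a cylindrical pillbox piercing the sheet, end faces (area A) parallel to it.
Flux Φ = 2EA and Q_enc = σA, so 2EA = σA/ε₀ ⇒ E = |σ|/(2ε₀), independent of distance.
E = |σ|/(2ε₀) = (7.87e-10)/(2·8.85×10^-12) = 44.5 N/C.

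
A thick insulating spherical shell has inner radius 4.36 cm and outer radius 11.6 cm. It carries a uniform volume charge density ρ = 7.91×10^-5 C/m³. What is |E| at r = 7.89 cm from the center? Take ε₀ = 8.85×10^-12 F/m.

E = 1.95e5 V/m

Use a concentric Gaussian sphere at r = 7.89 cm (within the shell material, 4.36 cm < r < 11.6 cm).
Enclosed charge is the volume from a to r: Q_enc = (4π/3)ρ(r³ − a³) = 1.353e-7 C.
Applying ∮E·dA = Q_enc/ε₀ with Φ = E(4πr²):
E = |Q_enc|/(4πε₀r²) = (1.353e-7)/(4π·8.85×10^-12·(0.0789)²) = 1.95×10^5 N/C.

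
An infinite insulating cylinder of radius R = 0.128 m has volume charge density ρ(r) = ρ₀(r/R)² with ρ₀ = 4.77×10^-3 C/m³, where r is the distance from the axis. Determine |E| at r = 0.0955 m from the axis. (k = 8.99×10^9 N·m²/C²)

Choose a coaxial cylinder of radius r = 0.0955 m (arbitrary length L) as the Gaussian surface (r < R).
λ_enc = ∫₀^r ρ(r')·2πr' dr' = (2πρ₀/R²)·r^4/4 = 3.804e-5 C/m.
Since E is radial and uniform over the curved surface, Φ = E·2πrL = Q_enc/ε₀ = λ_enc L/ε₀.
E = 2k|λ_enc|/r = 2(8.99×10^9)(3.804×10^-5)/(0.0955) = 7.16×10^6 N/C.

|E| = 7.16×10^6 N/C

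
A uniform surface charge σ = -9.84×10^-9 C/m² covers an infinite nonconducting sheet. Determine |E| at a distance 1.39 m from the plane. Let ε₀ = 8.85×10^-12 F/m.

By planar symmetry E is perpendicular to the sheet and uniform; use a Gaussian pillbox with flat faces of area A on each side of the sheet.
Only the two end caps contribute flux: Φ = 2EA. With Q_enc = σA, Gauss's law gives E = |σ|/(2ε₀).
E = |σ|/(2ε₀) = (9.84e-9)/(2·8.85×10^-12) = 556 N/C.

|E| ≈ 556 V/m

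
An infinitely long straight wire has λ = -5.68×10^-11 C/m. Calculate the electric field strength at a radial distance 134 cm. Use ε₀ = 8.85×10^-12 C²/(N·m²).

Coaxial Gaussian cylinder, radius r = 134 cm, length L.
Q_enc = λL, so λ_enc = -5.68×10^-11 C/m.
Applying ∮E·dA = Q_enc/ε₀ with the end caps contributing no flux:
E = |λ_enc|/(2πε₀r) = (5.68e-11)/(2π·8.85×10^-12·1.34) = 0.762 N/C.

E ≈ 0.762 N/C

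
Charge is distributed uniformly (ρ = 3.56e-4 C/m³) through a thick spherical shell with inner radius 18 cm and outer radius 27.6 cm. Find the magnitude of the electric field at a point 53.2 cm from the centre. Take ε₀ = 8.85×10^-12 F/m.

7.20×10^5 N/C

Symmetry ⇒ E = E(r) r̂. Gaussian sphere of radius r = 53.2 cm (r > 27.6 cm, enclosing the whole shell).
Q_enc = ρ·(4π/3)(b³ − a³) = (3.56×10^-4)·(4π/3)·((0.276)³ − (0.18)³) = 2.266×10^-5 C.
Gauss's law: E·4πr² = Q_enc/ε₀.
E = |Q_enc|/(4πε₀r²) = (2.266×10^-5)/(4π·8.85×10^-12·(0.532)²) = 7.20×10^5 N/C.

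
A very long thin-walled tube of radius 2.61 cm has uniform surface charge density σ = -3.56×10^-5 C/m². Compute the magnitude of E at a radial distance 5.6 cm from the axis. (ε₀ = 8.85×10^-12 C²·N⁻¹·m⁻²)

1.87×10^6 N/C

Coaxial Gaussian cylinder, radius r = 5.6 cm, length L (r > 2.61 cm).
The whole shell is enclosed: λ_enc = σ·2πR = (-3.56×10^-5)·2π·(0.0261) = -5.838×10^-6 C/m.
Gauss's law: E·2πrL = λ_enc L/ε₀.
E = |λ_enc|/(2πε₀r) = (5.838×10^-6)/(2π·8.85×10^-12·0.056) = 1.87e6 N/C.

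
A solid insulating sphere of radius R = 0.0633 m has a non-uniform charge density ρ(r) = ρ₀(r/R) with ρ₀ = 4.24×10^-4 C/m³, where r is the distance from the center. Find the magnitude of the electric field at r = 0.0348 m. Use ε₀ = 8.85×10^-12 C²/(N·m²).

Take a concentric spherical Gaussian surface of radius r = 0.0348 m (r < R).
Integrate the density: Q_enc = 4π ∫₀^r ρ₀(r'/R)^1 r'² dr' = 4πρ₀ r^4/(4·R) = 3.086×10^-8 C.
Applying ∮E·dA = Q_enc/ε₀ with Φ = E(4πr²):
E = |Q_enc|/(4πε₀r²) = (3.086×10^-8)/(4π·8.85×10^-12·(0.0348)²) = 2.29×10^5 N/C.

|E| ≈ 2.29e5 N/C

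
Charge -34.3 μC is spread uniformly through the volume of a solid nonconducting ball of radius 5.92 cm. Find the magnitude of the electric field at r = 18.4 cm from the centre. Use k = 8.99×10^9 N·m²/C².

Use a concentric Gaussian sphere at r = 18.4 cm (r > R, so the entire charge is enclosed).
Q_enc = -34.3 μC = -3.43×10^-5 C.
Gauss's law: E·4πr² = Q_enc/ε₀.
E = k|Q_enc|/r² = (8.99×10^9)(3.43×10^-5)/(0.184)² = 9.11×10^6 N/C.

E = 9.11e6 V/m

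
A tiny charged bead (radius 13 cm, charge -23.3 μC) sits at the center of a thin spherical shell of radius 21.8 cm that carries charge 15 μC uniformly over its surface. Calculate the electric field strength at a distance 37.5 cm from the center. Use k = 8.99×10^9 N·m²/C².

|E| ≈ 5.31×10^5 N/C

By spherical symmetry E is radial; choose a Gaussian sphere of radius r = 37.5 cm (r > 21.8 cm, enclosing both).
Q_enc = (-23.3 μC) + (15 μC) = -8.30×10^-6 C.
By Gauss's law, ∮E·dA = E·4πr² = Q_enc/ε₀.
E = k|Q_enc|/r² = (8.99×10^9)(8.30e-6)/(0.375)² = 5.31×10^5 N/C.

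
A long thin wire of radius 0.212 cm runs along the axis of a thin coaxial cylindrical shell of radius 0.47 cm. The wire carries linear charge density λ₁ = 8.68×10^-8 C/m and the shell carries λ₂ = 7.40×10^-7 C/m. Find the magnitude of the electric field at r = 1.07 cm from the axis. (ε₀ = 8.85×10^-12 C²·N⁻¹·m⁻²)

|E| = 1.39×10^6 V/m

Take a coaxial cylindrical Gaussian surface of radius r = 1.07 cm and length L (r > 0.47 cm, enclosing both).
λ_enc = λ₁ + λ₂ = (8.68×10^-8) + (7.40×10^-7) = 8.268×10^-7 C/m.
Gauss's law: E·2πrL = λ_enc L/ε₀.
E = |λ_enc|/(2πε₀r) = (8.268e-7)/(2π·8.85×10^-12·0.0107) = 1.39×10^6 N/C.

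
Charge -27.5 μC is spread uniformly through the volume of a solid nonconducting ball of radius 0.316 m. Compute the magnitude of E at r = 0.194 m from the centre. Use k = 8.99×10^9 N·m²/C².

|E| = 1.52×10^6 N/C

Symmetry ⇒ E = E(r) r̂. Gaussian sphere of radius r = 0.194 m (r < R).
Only the charge within r is enclosed: Q_enc = Q·(r/R)³ = (-27.5 μC)·(0.194 m/0.316 m)³ = -6.363e-6 C.
Gauss's law: E·4πr² = Q_enc/ε₀.
E = k|Q_enc|/r² = (8.99×10^9)(6.363×10^-6)/(0.194)² = 1.52×10^6 N/C.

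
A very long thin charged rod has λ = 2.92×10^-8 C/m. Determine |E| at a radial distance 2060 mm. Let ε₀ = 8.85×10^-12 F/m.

|E| ≈ 255 N/C

Coaxial Gaussian cylinder, radius r = 2060 mm, length L.
Q_enc = λL, so λ_enc = 2.92e-8 C/m.
Since E is radial and uniform over the curved surface, Φ = E·2πrL = Q_enc/ε₀ = λ_enc L/ε₀.
E = |λ_enc|/(2πε₀r) = (2.92e-8)/(2π·8.85×10^-12·2.06) = 255 N/C.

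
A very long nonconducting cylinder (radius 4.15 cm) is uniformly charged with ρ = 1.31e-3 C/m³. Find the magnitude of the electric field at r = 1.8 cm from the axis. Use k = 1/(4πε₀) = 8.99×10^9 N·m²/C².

|E| ≈ 1.33×10^6 V/m

Choose a coaxial cylinder of radius r = 1.8 cm (arbitrary length L) as the Gaussian surface (r < R).
Enclosed charge per unit length: λ_enc = ρ·πr² = (1.31×10^-3)π(0.018)² = 1.333×10^-6 C/m.
Gauss's law: E·2πrL = λ_enc L/ε₀.
E = 2k|λ_enc|/r = 2(8.99×10^9)(1.333e-6)/(0.018) = 1.33×10^6 N/C.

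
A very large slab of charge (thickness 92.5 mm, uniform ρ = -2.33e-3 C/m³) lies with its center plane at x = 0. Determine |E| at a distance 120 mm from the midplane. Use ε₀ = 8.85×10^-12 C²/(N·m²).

The point |x| = 120 mm lies outside the slab (half-thickness 0.04625 m). A symmetric pillbox spanning the full slab encloses Q_enc = ρ·d·A.
Flux = 2EA ⇒ E = |ρ|d/(2ε₀), independent of distance outside.
E = (2.33×10^-3)(0.0925)/(2·8.85×10^-12) = 1.22e7 N/C.

E ≈ 1.22e7 V/m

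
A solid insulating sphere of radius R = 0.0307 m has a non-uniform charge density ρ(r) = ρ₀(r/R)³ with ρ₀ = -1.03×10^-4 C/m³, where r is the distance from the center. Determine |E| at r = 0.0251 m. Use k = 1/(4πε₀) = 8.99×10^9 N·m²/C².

Take a concentric spherical Gaussian surface of radius r = 0.0251 m (r < R).
Integrate the density: Q_enc = 4π ∫₀^r ρ₀(r'/R)^3 r'² dr' = 4πρ₀ r^6/(6·R³) = -1.864×10^-9 C.
Since E is radial and uniform over the Gaussian sphere, Φ = E·4πr² = Q_enc/ε₀.
E = k|Q_enc|/r² = (8.99×10^9)(1.864×10^-9)/(0.0251)² = 2.66×10^4 N/C.

E ≈ 2.66e4 N/C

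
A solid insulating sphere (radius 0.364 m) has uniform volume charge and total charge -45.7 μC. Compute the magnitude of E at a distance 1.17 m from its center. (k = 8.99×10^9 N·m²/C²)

|E| ≈ 3.00e5 V/m

Take a concentric spherical Gaussian surface of radius r = 1.17 m (r > R, so the entire charge is enclosed).
Q_enc = -45.7 μC = -4.57e-5 C.
Gauss's law: E·4πr² = Q_enc/ε₀.
E = k|Q_enc|/r² = (8.99×10^9)(4.57×10^-5)/(1.17)² = 3.00e5 N/C.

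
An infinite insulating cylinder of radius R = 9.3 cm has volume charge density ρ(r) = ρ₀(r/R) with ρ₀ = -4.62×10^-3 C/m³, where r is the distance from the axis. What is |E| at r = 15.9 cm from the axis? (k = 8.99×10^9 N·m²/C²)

Choose a coaxial cylinder of radius r = 15.9 cm (arbitrary length L) as the Gaussian surface (r > R, full charge per length enclosed).
λ_enc = 2π ∫₀^R ρ₀(r'/R)^1 r' dr' = 2πρ₀R²/3 = -8.369×10^-5 C/m.
Applying ∮E·dA = Q_enc/ε₀ with the end caps contributing no flux:
E = 2k|λ_enc|/r = 2(8.99×10^9)(8.369×10^-5)/(0.159) = 9.46e6 N/C.

9.46e6 N/C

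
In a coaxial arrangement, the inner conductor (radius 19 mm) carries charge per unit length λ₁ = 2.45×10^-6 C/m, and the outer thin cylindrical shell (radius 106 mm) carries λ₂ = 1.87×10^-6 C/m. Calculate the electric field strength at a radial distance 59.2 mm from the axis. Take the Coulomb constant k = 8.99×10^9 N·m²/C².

E = 7.44×10^5 N/C

Take a coaxial cylindrical Gaussian surface of radius r = 59.2 mm and length L (between the conductors, 19 mm < r < 106 mm).
Only the inner wire is enclosed; the outer shell contributes nothing inside itself. λ_enc = λ₁ = 2.45×10^-6 C/m.
Applying ∮E·dA = Q_enc/ε₀ with the end caps contributing no flux:
E = 2k|λ_enc|/r = 2(8.99×10^9)(2.45×10^-6)/(0.0592) = 7.44×10^5 N/C.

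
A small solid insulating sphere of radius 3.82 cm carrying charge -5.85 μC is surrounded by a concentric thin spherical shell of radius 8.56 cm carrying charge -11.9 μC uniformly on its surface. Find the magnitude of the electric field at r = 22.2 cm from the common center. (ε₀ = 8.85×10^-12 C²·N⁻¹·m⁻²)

By spherical symmetry E is radial; choose a Gaussian sphere of radius r = 22.2 cm (r > 8.56 cm, enclosing both).
Q_enc = (-5.85 μC) + (-11.9 μC) = -1.775×10^-5 C.
Gauss's law: E·4πr² = Q_enc/ε₀.
E = |Q_enc|/(4πε₀r²) = (1.775e-5)/(4π·8.85×10^-12·(0.222)²) = 3.24×10^6 N/C.

|E| ≈ 3.24×10^6 V/m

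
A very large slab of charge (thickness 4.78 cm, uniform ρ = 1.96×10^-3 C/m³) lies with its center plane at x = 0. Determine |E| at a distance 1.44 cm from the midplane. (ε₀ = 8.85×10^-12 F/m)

By symmetry E is perpendicular to the slab. A Gaussian pillbox from −1.44 cm to +1.44 cm (face area A) lies entirely within the slab.
Q_enc = ρ·(2x)·A and flux = 2EA, so 2EA = 2ρxA/ε₀ ⇒ E = |ρ|x/ε₀.
E = (1.96×10^-3)(0.0144)/(8.85×10^-12) = 3.19e6 N/C.

|E| ≈ 3.19e6 N/C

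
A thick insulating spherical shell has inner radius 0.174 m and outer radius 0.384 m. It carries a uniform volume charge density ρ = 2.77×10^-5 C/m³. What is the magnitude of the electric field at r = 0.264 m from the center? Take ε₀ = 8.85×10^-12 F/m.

By spherical symmetry E is radial; choose a Gaussian sphere of radius r = 0.264 m (within the shell material, 0.174 m < r < 0.384 m).
Enclosed charge is the volume from a to r: Q_enc = (4π/3)ρ(r³ − a³) = 1.524×10^-6 C.
Gauss's law: E·4πr² = Q_enc/ε₀.
E = |Q_enc|/(4πε₀r²) = (1.524×10^-6)/(4π·8.85×10^-12·(0.264)²) = 1.97e5 N/C.

E = 1.97×10^5 N/C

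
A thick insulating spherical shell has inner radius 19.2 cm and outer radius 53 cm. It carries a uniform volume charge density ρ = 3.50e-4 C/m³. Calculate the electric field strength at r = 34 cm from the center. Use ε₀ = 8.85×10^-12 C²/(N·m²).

Symmetry ⇒ E = E(r) r̂. Gaussian sphere of radius r = 34 cm (within the shell material, 19.2 cm < r < 53 cm).
Enclosed charge is the volume from a to r: Q_enc = (4π/3)ρ(r³ − a³) = 4.725×10^-5 C.
By Gauss's law, ∮E·dA = E·4πr² = Q_enc/ε₀.
E = |Q_enc|/(4πε₀r²) = (4.725×10^-5)/(4π·8.85×10^-12·(0.34)²) = 3.67×10^6 N/C.

E = 3.67×10^6 V/m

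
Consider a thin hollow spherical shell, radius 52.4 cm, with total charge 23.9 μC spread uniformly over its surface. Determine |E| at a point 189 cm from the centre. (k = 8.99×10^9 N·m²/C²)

Symmetry ⇒ E = E(r) r̂. Gaussian sphere of radius r = 189 cm (r > 52.4 cm).
The entire shell is enclosed: Q_enc = 2.39×10^-5 C.
By Gauss's law, ∮E·dA = E·4πr² = Q_enc/ε₀.
E = k|Q_enc|/r² = (8.99×10^9)(2.39×10^-5)/(1.89)² = 6.01×10^4 N/C.

E = 6.01×10^4 N/C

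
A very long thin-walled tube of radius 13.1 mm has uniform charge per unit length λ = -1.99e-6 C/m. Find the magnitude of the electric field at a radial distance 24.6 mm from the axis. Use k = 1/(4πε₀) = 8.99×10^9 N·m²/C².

|E| ≈ 1.45×10^6 N/C

Take a coaxial cylindrical Gaussian surface of radius r = 24.6 mm and length L (r > 13.1 mm).
The full line charge is enclosed: λ_enc = -1.99×10^-6 C/m.
Applying ∮E·dA = Q_enc/ε₀ with the end caps contributing no flux:
E = 2k|λ_enc|/r = 2(8.99×10^9)(1.99e-6)/(0.0246) = 1.45×10^6 N/C.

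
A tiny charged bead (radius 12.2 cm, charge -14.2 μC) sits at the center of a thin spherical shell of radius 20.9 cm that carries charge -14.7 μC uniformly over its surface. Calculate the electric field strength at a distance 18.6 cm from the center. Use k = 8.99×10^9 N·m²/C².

|E| = 3.69×10^6 N/C

By spherical symmetry E is radial; choose a Gaussian sphere of radius r = 18.6 cm (between the bodies, 12.2 cm < r < 20.9 cm).
The shell at 20.9 cm lies outside the Gaussian surface, so Q_enc = -14.2 μC = -1.42e-5 C.
Gauss's law: E·4πr² = Q_enc/ε₀.
E = k|Q_enc|/r² = (8.99×10^9)(1.42e-5)/(0.186)² = 3.69×10^6 N/C.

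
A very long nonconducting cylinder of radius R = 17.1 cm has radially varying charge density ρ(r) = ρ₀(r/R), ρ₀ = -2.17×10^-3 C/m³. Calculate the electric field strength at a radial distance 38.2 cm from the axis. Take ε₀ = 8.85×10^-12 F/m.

Coaxial Gaussian cylinder, radius r = 38.2 cm, length L (r > R, full charge per length enclosed).
λ_enc = 2π ∫₀^R ρ₀(r'/R)^1 r' dr' = 2πρ₀R²/3 = -1.329e-4 C/m.
By Gauss's law (flux through the curved wall only), E·2πrL = λ_enc L/ε₀.
E = |λ_enc|/(2πε₀r) = (1.329e-4)/(2π·8.85×10^-12·0.382) = 6.26×10^6 N/C.

E = 6.26×10^6 N/C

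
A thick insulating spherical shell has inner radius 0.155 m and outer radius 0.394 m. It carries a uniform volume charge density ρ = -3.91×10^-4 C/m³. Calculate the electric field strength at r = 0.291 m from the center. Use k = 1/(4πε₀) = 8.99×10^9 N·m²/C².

Take a concentric spherical Gaussian surface of radius r = 0.291 m (within the shell material, 0.155 m < r < 0.394 m).
Only the shell between 0.155 m and r is enclosed: Q_enc = ρ·(4π/3)(r³ − a³) = (-3.91×10^-4)·(4π/3)·((0.291)³ − (0.155)³) = -3.426×10^-5 C.
Applying ∮E·dA = Q_enc/ε₀ with Φ = E(4πr²):
E = k|Q_enc|/r² = (8.99×10^9)(3.426e-5)/(0.291)² = 3.64×10^6 N/C.

E ≈ 3.64e6 N/C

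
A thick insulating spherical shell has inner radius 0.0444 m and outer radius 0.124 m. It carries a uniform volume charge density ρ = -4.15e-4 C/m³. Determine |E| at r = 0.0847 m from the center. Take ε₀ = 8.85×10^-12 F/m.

|E| ≈ 1.13×10^6 V/m

Take a concentric spherical Gaussian surface of radius r = 0.0847 m (within the shell material, 0.0444 m < r < 0.124 m).
Enclosed charge is the volume from a to r: Q_enc = (4π/3)ρ(r³ − a³) = -9.041×10^-7 C.
Since E is radial and uniform over the Gaussian sphere, Φ = E·4πr² = Q_enc/ε₀.
E = |Q_enc|/(4πε₀r²) = (9.041×10^-7)/(4π·8.85×10^-12·(0.0847)²) = 1.13e6 N/C.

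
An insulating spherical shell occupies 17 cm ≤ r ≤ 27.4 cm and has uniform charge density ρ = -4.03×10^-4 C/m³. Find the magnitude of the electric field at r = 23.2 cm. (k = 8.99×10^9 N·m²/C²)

By spherical symmetry E is radial; choose a Gaussian sphere of radius r = 23.2 cm (within the shell material, 17 cm < r < 27.4 cm).
Enclosed charge is the volume from a to r: Q_enc = (4π/3)ρ(r³ − a³) = -1.279×10^-5 C.
Applying ∮E·dA = Q_enc/ε₀ with Φ = E(4πr²):
E = k|Q_enc|/r² = (8.99×10^9)(1.279×10^-5)/(0.232)² = 2.14×10^6 N/C.

|E| = 2.14×10^6 N/C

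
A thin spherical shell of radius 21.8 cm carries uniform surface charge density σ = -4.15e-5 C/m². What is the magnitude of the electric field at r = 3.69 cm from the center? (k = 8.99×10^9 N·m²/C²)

E = 0

Symmetry ⇒ E = E(r) r̂. Gaussian sphere of radius r = 3.69 cm (inside the shell, r < 21.8 cm).
All the charge is outside the Gaussian surface: Q_enc = 0, hence E = 0 everywhere inside the shell.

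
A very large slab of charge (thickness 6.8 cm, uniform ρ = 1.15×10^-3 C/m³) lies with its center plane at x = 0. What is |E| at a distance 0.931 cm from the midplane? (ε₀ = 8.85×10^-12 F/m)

1.21e6 N/C

By symmetry E is perpendicular to the slab. A Gaussian pillbox from −0.931 cm to +0.931 cm (face area A) lies entirely within the slab.
Q_enc = ρ·(2x)·A and flux = 2EA, so 2EA = 2ρxA/ε₀ ⇒ E = |ρ|x/ε₀.
E = (1.15×10^-3)(0.00931)/(8.85×10^-12) = 1.21×10^6 N/C.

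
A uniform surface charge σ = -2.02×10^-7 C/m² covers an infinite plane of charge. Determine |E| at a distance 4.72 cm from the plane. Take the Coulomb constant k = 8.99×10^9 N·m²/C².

E = 1.14×10^4 N/C

Choose a cylindrical pillbox piercing the sheet, end faces (area A) parallel to it.
Flux Φ = 2EA and Q_enc = σA, so 2EA = σA/ε₀ ⇒ E = |σ|/(2ε₀), independent of distance.
E = 2πk|σ| = 2π(8.99×10^9)(2.02e-7) = 1.14×10^4 N/C.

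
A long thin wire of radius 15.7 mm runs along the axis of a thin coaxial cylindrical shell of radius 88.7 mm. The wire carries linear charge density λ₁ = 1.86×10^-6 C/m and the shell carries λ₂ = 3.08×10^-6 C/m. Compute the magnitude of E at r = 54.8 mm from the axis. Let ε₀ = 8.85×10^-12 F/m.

6.10×10^5 N/C

By cylindrical symmetry E is radial; use a coaxial Gaussian cylinder of radius 54.8 mm and length L (between the conductors, 15.7 mm < r < 88.7 mm).
The shell at 88.7 mm lies outside the Gaussian surface, so λ_enc = λ₁ = 1.86×10^-6 C/m.
Since E is radial and uniform over the curved surface, Φ = E·2πrL = Q_enc/ε₀ = λ_enc L/ε₀.
E = |λ_enc|/(2πε₀r) = (1.86×10^-6)/(2π·8.85×10^-12·0.0548) = 6.10e5 N/C.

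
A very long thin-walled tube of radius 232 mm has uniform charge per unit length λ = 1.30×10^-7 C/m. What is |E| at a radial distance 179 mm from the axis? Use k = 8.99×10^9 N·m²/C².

|E| = 0 N/C

Take a coaxial cylindrical Gaussian surface of radius r = 179 mm and length L (r < 232 mm, inside the shell).
All the surface charge lies outside this cylinder: Q_enc = 0, hence E = 0.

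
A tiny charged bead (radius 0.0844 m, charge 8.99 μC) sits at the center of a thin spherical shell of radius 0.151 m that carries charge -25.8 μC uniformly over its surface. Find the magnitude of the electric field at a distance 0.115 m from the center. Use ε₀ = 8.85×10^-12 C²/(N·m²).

|E| = 6.11×10^6 N/C

Use a concentric Gaussian sphere at r = 0.115 m (between the bodies, 0.0844 m < r < 0.151 m).
Only the inner charge is enclosed; the outer shell contributes nothing inside itself. Q_enc = 8.99 μC = 8.99e-6 C.
By Gauss's law, ∮E·dA = E·4πr² = Q_enc/ε₀.
E = |Q_enc|/(4πε₀r²) = (8.99×10^-6)/(4π·8.85×10^-12·(0.115)²) = 6.11×10^6 N/C.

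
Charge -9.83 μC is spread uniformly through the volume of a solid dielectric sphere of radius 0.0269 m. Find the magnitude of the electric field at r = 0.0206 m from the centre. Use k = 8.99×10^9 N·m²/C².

|E| ≈ 9.35×10^7 V/m

Take a concentric spherical Gaussian surface of radius r = 0.0206 m (r < R).
Only the charge within r is enclosed: Q_enc = Q·(r/R)³ = (-9.83 μC)·(0.0206 m/0.0269 m)³ = -4.415×10^-6 C.
By Gauss's law, ∮E·dA = E·4πr² = Q_enc/ε₀.
E = k|Q_enc|/r² = (8.99×10^9)(4.415×10^-6)/(0.0206)² = 9.35×10^7 N/C.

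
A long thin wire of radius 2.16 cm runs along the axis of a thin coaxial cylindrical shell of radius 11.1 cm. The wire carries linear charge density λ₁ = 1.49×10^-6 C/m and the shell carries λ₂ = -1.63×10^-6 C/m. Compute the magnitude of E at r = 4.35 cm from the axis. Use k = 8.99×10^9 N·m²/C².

By cylindrical symmetry E is radial; use a coaxial Gaussian cylinder of radius 4.35 cm and length L (between the conductors, 2.16 cm < r < 11.1 cm).
The shell at 11.1 cm lies outside the Gaussian surface, so λ_enc = λ₁ = 1.49×10^-6 C/m.
By Gauss's law (flux through the curved wall only), E·2πrL = λ_enc L/ε₀.
E = 2k|λ_enc|/r = 2(8.99×10^9)(1.49×10^-6)/(0.0435) = 6.16e5 N/C.

E ≈ 6.16×10^5 N/C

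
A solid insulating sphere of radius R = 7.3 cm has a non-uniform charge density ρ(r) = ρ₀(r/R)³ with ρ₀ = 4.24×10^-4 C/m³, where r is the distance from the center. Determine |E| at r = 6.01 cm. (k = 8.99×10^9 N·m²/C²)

|E| = 2.68×10^5 V/m

Use a concentric Gaussian sphere at r = 6.01 cm (r < R).
Integrate the density: Q_enc = 4π ∫₀^r ρ₀(r'/R)^3 r'² dr' = 4πρ₀ r^6/(6·R³) = 1.076e-7 C.
By Gauss's law, ∮E·dA = E·4πr² = Q_enc/ε₀.
E = k|Q_enc|/r² = (8.99×10^9)(1.076×10^-7)/(0.0601)² = 2.68×10^5 N/C.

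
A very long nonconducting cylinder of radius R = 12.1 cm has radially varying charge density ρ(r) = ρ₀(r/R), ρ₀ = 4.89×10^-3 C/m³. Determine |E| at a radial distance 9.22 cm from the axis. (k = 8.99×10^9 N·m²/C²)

Choose a coaxial cylinder of radius r = 9.22 cm (arbitrary length L) as the Gaussian surface (r < R).
Integrating ρ over the cross-section to radius r: λ_enc = (2πρ₀/R) ∫₀^r r'^2 dr' = 2πρ₀ r^3/(3·R) = 6.634e-5 C/m.
Gauss's law: E·2πrL = λ_enc L/ε₀.
E = 2k|λ_enc|/r = 2(8.99×10^9)(6.634×10^-5)/(0.0922) = 1.29×10^7 N/C.

1.29×10^7 N/C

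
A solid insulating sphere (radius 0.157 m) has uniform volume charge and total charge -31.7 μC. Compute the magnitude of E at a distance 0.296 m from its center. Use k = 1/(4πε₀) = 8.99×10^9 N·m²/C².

Take a concentric spherical Gaussian surface of radius r = 0.296 m (r > R, so the entire charge is enclosed).
Q_enc = -31.7 μC = -3.17×10^-5 C.
Applying ∮E·dA = Q_enc/ε₀ with Φ = E(4πr²):
E = k|Q_enc|/r² = (8.99×10^9)(3.17e-5)/(0.296)² = 3.25×10^6 N/C.

E = 3.25×10^6 V/m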